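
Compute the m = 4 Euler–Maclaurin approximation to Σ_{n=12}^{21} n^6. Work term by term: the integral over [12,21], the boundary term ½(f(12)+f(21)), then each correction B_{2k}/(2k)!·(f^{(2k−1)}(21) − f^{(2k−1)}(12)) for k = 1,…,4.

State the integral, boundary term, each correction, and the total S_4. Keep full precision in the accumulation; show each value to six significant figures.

Integral: ∫_12^21 x^6 dx = 2.52180e+08.
½[f(12) + f(21)] = ½[2.98598e+06 + 8.57661e+07] = 4.43761e+07.
Running total after boundary: 2.96556e+08.
Correction k=1: B_{2}/2! · (f^{(1)}(21) − f^{(1)}(12)) = 1/12 · (2.45046e+07 − 1.49299e+06) = 1.91763e+06.
Partial sum through k=1: 2.98473e+08.
Correction k=2: B_{4}/4! · (f^{(3)}(21) − f^{(3)}(12)) = −1/720 · (1.11132e+06 − 207360) = -1255.50.
Partial sum through k=2: 2.98472e+08.
Correction k=3: B_{6}/6! · (f^{(5)}(21) − f^{(5)}(12)) = 1/30240 · (15120.0 − 8640.00) = 0.214286.
Partial sum through k=3: 2.98472e+08.
Correction k=4: B_{8}/8! · (f^{(7)}(21) − f^{(7)}(12)) = −1/1209600 · (0.00000 − 0.00000) = 0.00000.

S_4 ≈ 2.98472e+08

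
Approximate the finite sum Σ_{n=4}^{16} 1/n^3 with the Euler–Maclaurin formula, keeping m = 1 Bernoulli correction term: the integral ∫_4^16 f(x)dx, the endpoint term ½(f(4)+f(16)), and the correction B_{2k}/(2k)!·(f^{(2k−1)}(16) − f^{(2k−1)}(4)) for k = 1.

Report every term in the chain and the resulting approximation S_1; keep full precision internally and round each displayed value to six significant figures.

S_1 ≈ 0.0382042

∫_4^16 1/x^3 dx evaluates to 0.0292969.
½[f(4) + f(16)] = ½[0.0156250 + 0.000244141] = 0.00793457.
Integral + boundary = 0.0372314.
Order-1 term: 1/12 · (-4.57764e-05 − (-0.0117188)) = 0.000972748.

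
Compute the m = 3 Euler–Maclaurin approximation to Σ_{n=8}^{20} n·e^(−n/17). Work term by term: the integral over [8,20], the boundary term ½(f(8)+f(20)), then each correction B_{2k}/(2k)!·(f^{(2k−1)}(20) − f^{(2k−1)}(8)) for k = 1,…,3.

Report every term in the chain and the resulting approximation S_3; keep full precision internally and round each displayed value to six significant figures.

∫_8^20 x·e^(−x/17) dx evaluates to 71.5081.
Endpoint term: (f(8) + f(20))/2 = (4.99708 + 6.16730)/2 = 5.58219.
So far: 77.0903.
Order-1 term: 1/12 · (-0.0544174 − 0.330689) = -0.0320922.
After k=1: 77.0582.
Order-2 term: −1/720 · (0.00194572 − 0.00546698) = 4.89065e-06.
After k=2: 77.0582.
Order-3 term: 1/30240 · (1.41167e-05 − 3.38744e-05) = -6.53364e-10.

S_3 ≈ 77.0582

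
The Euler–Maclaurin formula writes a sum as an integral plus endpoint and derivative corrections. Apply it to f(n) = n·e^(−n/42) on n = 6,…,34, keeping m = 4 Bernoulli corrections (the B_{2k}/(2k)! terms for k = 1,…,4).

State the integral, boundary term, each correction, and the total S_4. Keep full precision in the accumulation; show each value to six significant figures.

S_4 ≈ 337.075

The integral term ∫_6^34 x·e^(−x/42) dx = 326.963.
Endpoint term: (f(6) + f(34))/2 = (5.20127 + 15.1324)/2 = 10.1668.
Running total after boundary: 337.129.
Correction k=1: B_{2}/2! · (f^{(1)}(34) − f^{(1)}(6)) = 1/12 · (0.0847752 − 0.743038) = -0.0548552.
After k=1: 337.075.
Correction k=2: B_{4}/4! · (f^{(3)}(34) − f^{(3)}(6)) = −1/720 · (0.000552673 − 0.00140408) = 1.18251e-06.
After k=2: 337.075.
Correction k=3: B_{6}/6! · (f^{(5)}(34) − f^{(5)}(6)) = 1/30240 · (5.99369e-07 − 1.35314e-06) = -2.49262e-11.
After k=3: 337.075.
Correction k=4: B_{8}/8! · (f^{(7)}(34) − f^{(7)}(6)) = −1/1209600 · (5.01946e-10 − 1.08294e-09) = 4.80322e-16.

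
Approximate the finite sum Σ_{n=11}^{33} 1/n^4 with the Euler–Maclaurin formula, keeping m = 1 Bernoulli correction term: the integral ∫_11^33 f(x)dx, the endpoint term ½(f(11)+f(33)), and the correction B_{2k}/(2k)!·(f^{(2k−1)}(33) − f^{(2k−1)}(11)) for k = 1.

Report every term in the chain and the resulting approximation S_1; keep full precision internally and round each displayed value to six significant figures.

S_1 ≈ 0.000277796

The integral term ∫_11^33 1/x^4 dx = 0.000241163.
½[f(11) + f(33)] = ½[6.83013e-05 + 8.43226e-07] = 3.45723e-05.
Integral + boundary = 0.000275735.
Correction k=1: B_{2}/2! · (f^{(1)}(33) − f^{(1)}(11)) = 1/12 · (-1.02209e-07 − (-2.48369e-05)) = 2.06122e-06.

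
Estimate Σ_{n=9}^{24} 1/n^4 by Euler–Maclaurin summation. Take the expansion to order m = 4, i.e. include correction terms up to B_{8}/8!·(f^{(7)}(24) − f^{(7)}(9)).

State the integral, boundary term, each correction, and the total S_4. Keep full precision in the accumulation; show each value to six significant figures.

S_4 ≈ 0.000516419

∫_9^24 1/x^4 dx evaluates to 0.000433135.
½[f(9) + f(24)] = ½[0.000152416 + 3.01408e-06] = 7.77149e-05.
So far: 0.000510850.
Order-1 term: 1/12 · (-5.02347e-07 − (-6.77404e-05)) = 5.60317e-06.
Running total after k=1: 0.000516453.
Order-2 term: −1/720 · (-2.61639e-08 − (-2.50890e-05)) = -3.48095e-08.
Running total after k=2: 0.000516418.
Order-3 term: 1/30240 · (-2.54371e-09 − (-1.73455e-05)) = 5.73510e-10.
Running total after k=3: 0.000516419.
Order-4 term: −1/1209600 · (-3.97455e-10 − (-1.92728e-05)) = -1.59328e-11.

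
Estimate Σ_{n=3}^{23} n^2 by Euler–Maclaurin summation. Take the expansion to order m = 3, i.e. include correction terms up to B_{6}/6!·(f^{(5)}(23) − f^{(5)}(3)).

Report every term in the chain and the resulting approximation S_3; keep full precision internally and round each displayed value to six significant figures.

S_3 ≈ 4319.00

The integral term ∫_3^23 x^2 dx = 4046.67.
½[f(3) + f(23)] = ½[9.00000 + 529.000] = 269.000.
Integral + boundary = 4315.67.
k=1: B_{2}/(2)! × [f^{(1)}(23) − f^{(1)}(3)] = 1/12 × (46.0000 − 6.00000) = 3.33333.
Partial sum through k=1: 4319.00.
k=2: B_{4}/(4)! × [f^{(3)}(23) − f^{(3)}(3)] = −1/720 × (0.00000 − 0.00000) = 0.00000.
Partial sum through k=2: 4319.00.
k=3: B_{6}/(6)! × [f^{(5)}(23) − f^{(5)}(3)] = 1/30240 × (0.00000 − 0.00000) = 0.00000.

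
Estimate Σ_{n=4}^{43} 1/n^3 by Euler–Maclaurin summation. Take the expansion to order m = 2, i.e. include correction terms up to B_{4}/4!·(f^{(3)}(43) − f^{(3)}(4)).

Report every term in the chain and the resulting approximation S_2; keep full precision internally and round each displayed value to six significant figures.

The integral term ∫_4^43 1/x^3 dx = 0.0309796.
Endpoint term: (f(4) + f(43))/2 = (0.0156250 + 1.25775e-05)/2 = 0.00781879.
Integral + boundary = 0.0387984.
k=1: B_{2}/(2)! × [f^{(1)}(43) − f^{(1)}(4)] = 1/12 × (-8.77501e-07 − (-0.0117188)) = 0.000976489.
Running total after k=1: 0.0397749.
k=2: B_{4}/(4)! × [f^{(3)}(43) − f^{(3)}(4)] = −1/720 × (-9.49162e-09 − (-0.0146484)) = -2.03450e-05.

S_2 ≈ 0.0397545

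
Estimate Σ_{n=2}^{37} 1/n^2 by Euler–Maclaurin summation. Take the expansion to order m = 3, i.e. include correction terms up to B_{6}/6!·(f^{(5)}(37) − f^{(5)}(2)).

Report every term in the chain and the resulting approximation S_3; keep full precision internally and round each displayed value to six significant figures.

Integral: ∫_2^37 1/x^2 dx = 0.472973.
½[f(2) + f(37)] = ½[0.250000 + 0.000730460] = 0.125365.
Integral + boundary = 0.598338.
k=1: B_{2}/(2)! × [f^{(1)}(37) − f^{(1)}(2)] = 1/12 × (-3.94843e-05 − (-0.250000)) = 0.0208300.
Partial sum through k=1: 0.619168.
k=2: B_{4}/(4)! × [f^{(3)}(37) − f^{(3)}(2)] = −1/720 × (-3.46101e-07 − (-0.750000)) = -0.00104167.
Partial sum through k=2: 0.618127.
k=3: B_{6}/(6)! × [f^{(5)}(37) − f^{(5)}(2)] = 1/30240 × (-7.58439e-09 − (-5.62500)) = 0.000186012.

S_3 ≈ 0.618313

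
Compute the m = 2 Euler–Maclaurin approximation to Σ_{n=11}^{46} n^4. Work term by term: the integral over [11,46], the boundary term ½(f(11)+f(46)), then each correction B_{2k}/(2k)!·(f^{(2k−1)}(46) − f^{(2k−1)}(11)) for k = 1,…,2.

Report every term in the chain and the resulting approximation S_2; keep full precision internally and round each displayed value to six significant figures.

S_2 ≈ 4.34384e+07

Integral: ∫_11^46 x^4 dx = 4.11604e+07.
Endpoint term: (f(11) + f(46))/2 = (14641.0 + 4.47746e+06)/2 = 2.24605e+06.
Integral + boundary = 4.34064e+07.
Order-1 term: 1/12 · (389344 − 5324.00) = 32001.7.
Partial sum through k=1: 4.34384e+07.
Order-2 term: −1/720 · (1104.00 − 264.000) = -1.16667.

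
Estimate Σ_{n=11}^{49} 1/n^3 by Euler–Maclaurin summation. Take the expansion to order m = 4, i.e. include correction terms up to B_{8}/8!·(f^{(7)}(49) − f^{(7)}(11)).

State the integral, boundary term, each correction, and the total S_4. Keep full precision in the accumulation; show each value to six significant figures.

Integral: ∫_11^49 1/x^3 dx = 0.00392398.
Boundary: ½(f(11) + f(49)) = ½(0.000751315 + 8.49986e-06) = 0.000379907.
Running total after boundary: 0.00430389.
Order-1 term: 1/12 · (-5.20400e-07 − (-0.000204904)) = 1.70320e-05.
Partial sum through k=1: 0.00432092.
Order-2 term: −1/720 · (-4.33486e-09 − (-3.38684e-05)) = -4.70335e-08.
Partial sum through k=2: 0.00432088.
Order-3 term: 1/30240 · (-7.58284e-11 − (-1.17560e-05)) = 3.88754e-10.
Partial sum through k=3: 0.00432088.
Order-4 term: −1/1209600 · (-2.27390e-12 − (-6.99530e-06)) = -5.78315e-12.

S_4 ≈ 0.00432088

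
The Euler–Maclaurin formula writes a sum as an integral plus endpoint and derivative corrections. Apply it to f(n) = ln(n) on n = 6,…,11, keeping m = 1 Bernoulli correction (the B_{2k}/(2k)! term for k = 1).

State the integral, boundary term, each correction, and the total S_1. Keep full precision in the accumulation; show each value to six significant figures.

Integral: ∫_6^11 ln(x) dx = 10.6263.
Boundary: ½(f(6) + f(11)) = ½(1.79176 + 2.39790) = 2.09483.
Integral + boundary = 12.7211.
k=1: B_{2}/(2)! × [f^{(1)}(11) − f^{(1)}(6)] = 1/12 × (0.0909091 − 0.166667) = -0.00631313.

S_1 ≈ 12.7148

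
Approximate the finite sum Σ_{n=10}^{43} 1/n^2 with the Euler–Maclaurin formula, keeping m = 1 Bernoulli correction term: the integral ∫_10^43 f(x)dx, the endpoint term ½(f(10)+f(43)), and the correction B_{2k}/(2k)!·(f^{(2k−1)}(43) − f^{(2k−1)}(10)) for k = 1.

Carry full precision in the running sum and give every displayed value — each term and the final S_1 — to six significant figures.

S_1 ≈ 0.0821792

The integral term ∫_10^43 1/x^2 dx = 0.0767442.
Endpoint term: (f(10) + f(43))/2 = (0.0100000 + 0.000540833)/2 = 0.00527042.
Running total after boundary: 0.0820146.
Correction k=1: B_{2}/2! · (f^{(1)}(43) − f^{(1)}(10)) = 1/12 · (-2.51550e-05 − (-0.00200000)) = 0.000164570.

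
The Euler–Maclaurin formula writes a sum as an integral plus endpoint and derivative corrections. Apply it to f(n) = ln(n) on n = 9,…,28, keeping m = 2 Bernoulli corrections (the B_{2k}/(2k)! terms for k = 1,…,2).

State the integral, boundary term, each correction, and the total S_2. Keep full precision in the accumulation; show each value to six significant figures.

S_2 ≈ 57.2851

∫_9^28 ln(x) dx evaluates to 54.5267.
Endpoint term: (f(9) + f(28))/2 = (2.19722 + 3.33220)/2 = 2.76471.
So far: 57.2914.
k=1: B_{2}/(2)! × [f^{(1)}(28) − f^{(1)}(9)] = 1/12 × (0.0357143 − 0.111111) = -0.00628307.
Running total after k=1: 57.2851.
k=2: B_{4}/(4)! × [f^{(3)}(28) − f^{(3)}(9)] = −1/720 × (9.11079e-05 − 0.00274348) = 3.68386e-06.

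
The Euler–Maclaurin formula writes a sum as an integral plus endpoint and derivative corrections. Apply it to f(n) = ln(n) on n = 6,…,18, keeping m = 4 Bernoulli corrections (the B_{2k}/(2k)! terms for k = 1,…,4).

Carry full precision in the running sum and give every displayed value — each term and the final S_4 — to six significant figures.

∫_6^18 ln(x) dx evaluates to 29.2761.
Boundary: ½(f(6) + f(18)) = ½(1.79176 + 2.89037) = 2.34107.
Integral + boundary = 31.6172.
Correction k=1: B_{2}/2! · (f^{(1)}(18) − f^{(1)}(6)) = 1/12 · (0.0555556 − 0.166667) = -0.00925926.
After k=1: 31.6079.
Correction k=2: B_{4}/4! · (f^{(3)}(18) − f^{(3)}(6)) = −1/720 · (0.000342936 − 0.00925926) = 1.23838e-05.
After k=2: 31.6080.
Correction k=3: B_{6}/6! · (f^{(5)}(18) − f^{(5)}(6)) = 1/30240 · (1.27013e-05 − 0.00308642) = -1.01644e-07.
After k=3: 31.6080.
Correction k=4: B_{8}/8! · (f^{(7)}(18) − f^{(7)}(6)) = −1/1209600 · (1.17605e-06 − 0.00257202) = 2.12536e-09.

S_4 ≈ 31.6080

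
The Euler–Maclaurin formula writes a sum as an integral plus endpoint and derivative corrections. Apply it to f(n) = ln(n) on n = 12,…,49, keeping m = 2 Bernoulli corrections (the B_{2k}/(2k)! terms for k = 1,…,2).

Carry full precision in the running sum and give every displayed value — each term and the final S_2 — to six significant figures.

S_2 ≈ 127.063

Integral: ∫_12^49 ln(x) dx = 123.880.
Boundary: ½(f(12) + f(49)) = ½(2.48491 + 3.89182) = 3.18836.
Running total after boundary: 127.069.
Correction k=1: B_{2}/2! · (f^{(1)}(49) − f^{(1)}(12)) = 1/12 · (0.0204082 − 0.0833333) = -0.00524376.
Partial sum through k=1: 127.063.
Correction k=2: B_{4}/4! · (f^{(3)}(49) − f^{(3)}(12)) = −1/720 · (1.69997e-05 − 0.00115741) = 1.58390e-06.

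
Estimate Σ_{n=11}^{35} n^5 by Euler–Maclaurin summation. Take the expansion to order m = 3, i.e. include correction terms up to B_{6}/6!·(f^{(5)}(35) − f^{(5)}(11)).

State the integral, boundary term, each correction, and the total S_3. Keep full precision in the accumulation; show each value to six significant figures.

S_3 ≈ 3.33043e+08

The integral term ∫_11^35 x^5 dx = 3.06082e+08.
Endpoint term: (f(11) + f(35))/2 = (161051 + 5.25219e+07)/2 = 2.63415e+07.
So far: 3.32424e+08.
Correction k=1: B_{2}/2! · (f^{(1)}(35) − f^{(1)}(11)) = 1/12 · (7.50312e+06 − 73205.0) = 619160.
Partial sum through k=1: 3.33043e+08.
Correction k=2: B_{4}/4! · (f^{(3)}(35) − f^{(3)}(11)) = −1/720 · (73500.0 − 7260.00) = -92.0000.
Partial sum through k=2: 3.33043e+08.
Correction k=3: B_{6}/6! · (f^{(5)}(35) − f^{(5)}(11)) = 1/30240 · (120.000 − 120.000) = 0.00000.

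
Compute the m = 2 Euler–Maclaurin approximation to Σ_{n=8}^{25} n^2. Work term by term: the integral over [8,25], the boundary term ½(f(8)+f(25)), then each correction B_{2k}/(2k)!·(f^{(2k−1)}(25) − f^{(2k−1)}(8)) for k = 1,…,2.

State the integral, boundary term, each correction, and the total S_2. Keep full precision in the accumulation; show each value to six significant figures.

S_2 ≈ 5385.00

The integral term ∫_8^25 x^2 dx = 5037.67.
½[f(8) + f(25)] = ½[64.0000 + 625.000] = 344.500.
So far: 5382.17.
Correction k=1: B_{2}/2! · (f^{(1)}(25) − f^{(1)}(8)) = 1/12 · (50.0000 − 16.0000) = 2.83333.
Running total after k=1: 5385.00.
Correction k=2: B_{4}/4! · (f^{(3)}(25) − f^{(3)}(8)) = −1/720 · (0.00000 − 0.00000) = 0.00000.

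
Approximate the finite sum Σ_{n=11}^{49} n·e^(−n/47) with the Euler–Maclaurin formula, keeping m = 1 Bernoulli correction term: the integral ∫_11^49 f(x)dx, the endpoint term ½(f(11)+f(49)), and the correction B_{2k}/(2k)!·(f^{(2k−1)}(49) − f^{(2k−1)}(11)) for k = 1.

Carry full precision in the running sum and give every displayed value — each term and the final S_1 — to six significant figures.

S_1 ≈ 579.378

Integral: ∫_11^49 x·e^(−x/47) dx = 566.440.
Boundary: ½(f(11) + f(49)) = ½(8.70461 + 17.2751) = 12.9899.
Integral + boundary = 579.429.
k=1: B_{2}/(2)! × [f^{(1)}(49) − f^{(1)}(11)] = 1/12 × (-0.0150023 − 0.606124) = -0.0517605.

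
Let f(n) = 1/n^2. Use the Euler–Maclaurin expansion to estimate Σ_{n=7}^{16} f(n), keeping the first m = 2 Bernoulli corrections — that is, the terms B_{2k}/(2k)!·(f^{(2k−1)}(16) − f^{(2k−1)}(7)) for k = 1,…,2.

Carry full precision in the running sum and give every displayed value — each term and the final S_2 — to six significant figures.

Integral: ∫_7^16 1/x^2 dx = 0.0803571.
Endpoint term: (f(7) + f(16))/2 = (0.0204082 + 0.00390625)/2 = 0.0121572.
So far: 0.0925143.
Correction k=1: B_{2}/2! · (f^{(1)}(16) − f^{(1)}(7)) = 1/12 · (-0.000488281 − (-0.00583090)) = 0.000445219.
Running total after k=1: 0.0929596.
Correction k=2: B_{4}/4! · (f^{(3)}(16) − f^{(3)}(7)) = −1/720 · (-2.28882e-05 − (-0.00142798)) = -1.95151e-06.

S_2 ≈ 0.0929576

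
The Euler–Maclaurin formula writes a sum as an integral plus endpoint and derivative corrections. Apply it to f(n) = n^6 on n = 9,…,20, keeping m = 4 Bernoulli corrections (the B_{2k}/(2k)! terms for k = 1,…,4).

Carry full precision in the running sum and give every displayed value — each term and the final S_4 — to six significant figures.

The integral term ∫_9^20 x^6 dx = 1.82174e+08.
½[f(9) + f(20)] = ½[531441 + 6.40000e+07] = 3.22657e+07.
Running total after boundary: 2.14440e+08.
Order-1 term: 1/12 · (1.92000e+07 − 354294) = 1.57048e+06.
Running total after k=1: 2.16010e+08.
Order-2 term: −1/720 · (960000 − 87480.0) = -1211.83.
Running total after k=2: 2.16009e+08.
Order-3 term: 1/30240 · (14400.0 − 6480.00) = 0.261905.
Running total after k=3: 2.16009e+08.
Order-4 term: −1/1209600 · (0.00000 − 0.00000) = 0.00000.

S_4 ≈ 2.16009e+08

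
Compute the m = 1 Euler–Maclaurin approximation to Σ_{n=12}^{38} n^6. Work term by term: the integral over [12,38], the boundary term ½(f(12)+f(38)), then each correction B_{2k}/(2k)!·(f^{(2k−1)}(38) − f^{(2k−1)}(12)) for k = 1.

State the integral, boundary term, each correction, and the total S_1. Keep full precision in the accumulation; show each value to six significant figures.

S_1 ≈ 1.78864e+10

Integral: ∫_12^38 x^6 dx = 1.63400e+10.
½[f(12) + f(38)] = ½[2.98598e+06 + 3.01094e+09] = 1.50696e+09.
So far: 1.78469e+10.
Order-1 term: 1/12 · (4.75411e+08 − 1.49299e+06) = 3.94932e+07.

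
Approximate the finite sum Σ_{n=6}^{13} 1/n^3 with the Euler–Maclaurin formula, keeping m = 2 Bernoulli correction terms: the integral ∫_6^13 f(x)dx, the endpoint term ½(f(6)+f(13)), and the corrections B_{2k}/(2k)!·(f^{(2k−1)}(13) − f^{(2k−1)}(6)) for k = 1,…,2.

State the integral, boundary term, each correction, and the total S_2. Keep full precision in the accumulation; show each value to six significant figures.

The integral term ∫_6^13 1/x^3 dx = 0.0109303.
½[f(6) + f(13)] = ½[0.00462963 + 0.000455166] = 0.00254240.
So far: 0.0134727.
Order-1 term: 1/12 · (-0.000105038 − (-0.00231481)) = 0.000184148.
After k=1: 0.0136569.
Order-2 term: −1/720 · (-1.24306e-05 − (-0.00128601)) = -1.76886e-06.

S_2 ≈ 0.0136551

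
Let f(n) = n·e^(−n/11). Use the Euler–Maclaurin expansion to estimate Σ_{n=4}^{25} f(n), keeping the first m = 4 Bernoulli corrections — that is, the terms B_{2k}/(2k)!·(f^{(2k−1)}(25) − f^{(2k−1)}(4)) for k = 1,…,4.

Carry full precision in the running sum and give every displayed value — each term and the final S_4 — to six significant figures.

S_4 ≈ 76.5290

The integral term ∫_4^25 x·e^(−x/11) dx = 73.8986.
½[f(4) + f(25)] = ½[2.78058 + 2.57577] = 2.67817.
So far: 76.5767.
Correction k=1: B_{2}/2! · (f^{(1)}(25) − f^{(1)}(4)) = 1/12 · (-0.131130 − 0.442364) = -0.0477912.
After k=1: 76.5289.
Correction k=2: B_{4}/4! · (f^{(3)}(25) − f^{(3)}(4)) = −1/720 · (0.000619269 − 0.0151459) = 2.01759e-05.
After k=2: 76.5290.
Correction k=3: B_{6}/6! · (f^{(5)}(25) − f^{(5)}(4)) = 1/30240 · (1.91922e-05 − 0.000220131) = -6.64481e-09.
After k=3: 76.5290.
Correction k=4: B_{8}/8! · (f^{(7)}(25) − f^{(7)}(4)) = −1/1209600 · (2.74930e-07 − 2.60405e-06) = 1.92553e-12.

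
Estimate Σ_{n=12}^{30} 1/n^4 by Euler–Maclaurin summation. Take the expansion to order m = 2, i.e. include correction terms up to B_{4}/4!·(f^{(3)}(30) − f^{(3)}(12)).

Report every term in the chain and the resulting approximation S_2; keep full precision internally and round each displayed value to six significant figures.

The integral term ∫_12^30 1/x^4 dx = 0.000180556.
½[f(12) + f(30)] = ½[4.82253e-05 + 1.23457e-06] = 2.47299e-05.
So far: 0.000205285.
Order-1 term: 1/12 · (-1.64609e-07 − (-1.60751e-05)) = 1.32587e-06.
Running total after k=1: 0.000206611.
Order-2 term: −1/720 · (-5.48697e-09 − (-3.34898e-06)) = -4.64374e-09.

S_2 ≈ 0.000206607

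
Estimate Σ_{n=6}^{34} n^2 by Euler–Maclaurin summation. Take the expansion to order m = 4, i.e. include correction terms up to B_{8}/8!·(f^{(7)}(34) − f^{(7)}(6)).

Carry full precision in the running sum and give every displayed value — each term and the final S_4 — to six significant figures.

S_4 ≈ 13630.0

Integral: ∫_6^34 x^2 dx = 13029.3.
½[f(6) + f(34)] = ½[36.0000 + 1156.00] = 596.000.
Integral + boundary = 13625.3.
Order-1 term: 1/12 · (68.0000 − 12.0000) = 4.66667.
Running total after k=1: 13630.0.
Order-2 term: −1/720 · (0.00000 − 0.00000) = 0.00000.
Running total after k=2: 13630.0.
Order-3 term: 1/30240 · (0.00000 − 0.00000) = 0.00000.
Running total after k=3: 13630.0.
Order-4 term: −1/1209600 · (0.00000 − 0.00000) = 0.00000.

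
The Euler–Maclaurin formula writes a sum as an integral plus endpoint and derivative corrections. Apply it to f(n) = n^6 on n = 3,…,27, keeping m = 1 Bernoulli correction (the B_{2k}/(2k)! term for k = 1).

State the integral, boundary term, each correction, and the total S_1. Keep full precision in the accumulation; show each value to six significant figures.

S_1 ≈ 1.69522e+09

∫_3^27 x^6 dx evaluates to 1.49434e+09.
Endpoint term: (f(3) + f(27))/2 = (729.000 + 3.87420e+08)/2 = 1.93711e+08.
So far: 1.68805e+09.
Order-1 term: 1/12 · (8.60934e+07 − 1458.00) = 7.17433e+06.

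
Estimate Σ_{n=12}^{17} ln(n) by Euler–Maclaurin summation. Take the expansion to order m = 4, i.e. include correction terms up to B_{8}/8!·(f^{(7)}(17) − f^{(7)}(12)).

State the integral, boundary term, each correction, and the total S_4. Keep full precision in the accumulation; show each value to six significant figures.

∫_12^17 ln(x) dx evaluates to 13.3457.
Boundary: ½(f(12) + f(17)) = ½(2.48491 + 2.83321) = 2.65906.
Running total after boundary: 16.0048.
k=1: B_{2}/(2)! × [f^{(1)}(17) − f^{(1)}(12)] = 1/12 × (0.0588235 − 0.0833333) = -0.00204248.
After k=1: 16.0028.
k=2: B_{4}/(4)! × [f^{(3)}(17) − f^{(3)}(12)] = −1/720 × (0.000407083 − 0.00115741) = 1.04212e-06.
After k=2: 16.0028.
k=3: B_{6}/(6)! × [f^{(5)}(17) − f^{(5)}(12)] = 1/30240 × (1.69031e-05 − 9.64506e-05) = -2.63054e-09.
After k=3: 16.0028.
k=4: B_{8}/(8)! × [f^{(7)}(17) − f^{(7)}(12)] = −1/1209600 × (1.75465e-06 − 2.00939e-05) = 1.51614e-11.

S_4 ≈ 16.0028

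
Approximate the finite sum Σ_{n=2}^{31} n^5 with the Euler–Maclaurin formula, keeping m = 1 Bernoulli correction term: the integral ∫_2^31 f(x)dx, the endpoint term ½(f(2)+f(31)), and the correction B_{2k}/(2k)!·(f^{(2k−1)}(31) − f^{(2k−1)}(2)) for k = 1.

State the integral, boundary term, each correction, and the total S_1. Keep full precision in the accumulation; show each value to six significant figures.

Integral: ∫_2^31 x^5 dx = 1.47917e+08.
Boundary: ½(f(2) + f(31)) = ½(32.0000 + 2.86292e+07) = 1.43146e+07.
Integral + boundary = 1.62232e+08.
Order-1 term: 1/12 · (4.61760e+06 − 80.0000) = 384794.

S_1 ≈ 1.62617e+08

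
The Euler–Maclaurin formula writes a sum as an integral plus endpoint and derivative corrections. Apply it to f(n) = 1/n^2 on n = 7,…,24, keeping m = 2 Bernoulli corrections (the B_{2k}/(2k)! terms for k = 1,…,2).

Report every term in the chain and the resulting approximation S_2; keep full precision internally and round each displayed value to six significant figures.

The integral term ∫_7^24 1/x^2 dx = 0.101190.
½[f(7) + f(24)] = ½[0.0204082 + 0.00173611] = 0.0110721.
So far: 0.112263.
Order-1 term: 1/12 · (-0.000144676 − (-0.00583090)) = 0.000473852.
Running total after k=1: 0.112736.
Order-2 term: −1/720 · (-3.01408e-06 − (-0.00142798)) = -1.97911e-06.

S_2 ≈ 0.112734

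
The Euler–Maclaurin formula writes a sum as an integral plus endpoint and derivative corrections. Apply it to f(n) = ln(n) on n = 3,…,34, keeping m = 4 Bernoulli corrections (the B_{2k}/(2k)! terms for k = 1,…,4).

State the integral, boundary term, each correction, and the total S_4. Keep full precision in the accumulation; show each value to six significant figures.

S_4 ≈ 87.8877

∫_3^34 ln(x) dx evaluates to 85.6004.
½[f(3) + f(34)] = ½[1.09861 + 3.52636] = 2.31249.
Integral + boundary = 87.9129.
Order-1 term: 1/12 · (0.0294118 − 0.333333) = -0.0253268.
Partial sum through k=1: 87.8876.
Order-2 term: −1/720 · (5.08854e-05 − 0.0740741) = 0.000102810.
Partial sum through k=2: 87.8877.
Order-3 term: 1/30240 · (5.28222e-07 − 0.0987654) = -3.26604e-06.
Partial sum through k=3: 87.8877.
Order-4 term: −1/1209600 · (1.37082e-08 − 0.329218) = 2.72171e-07.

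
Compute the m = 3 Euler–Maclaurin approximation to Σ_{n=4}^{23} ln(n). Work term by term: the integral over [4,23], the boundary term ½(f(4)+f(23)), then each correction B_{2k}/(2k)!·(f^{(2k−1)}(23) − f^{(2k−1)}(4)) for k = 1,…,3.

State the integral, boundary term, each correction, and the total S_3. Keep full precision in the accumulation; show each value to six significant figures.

Integral: ∫_4^23 ln(x) dx = 47.5712.
Boundary: ½(f(4) + f(23)) = ½(1.38629 + 3.13549) = 2.26089.
So far: 49.8321.
Correction k=1: B_{2}/2! · (f^{(1)}(23) − f^{(1)}(4)) = 1/12 · (0.0434783 − 0.250000) = -0.0172101.
After k=1: 49.8149.
Correction k=2: B_{4}/4! · (f^{(3)}(23) − f^{(3)}(4)) = −1/720 · (0.000164379 − 0.0312500) = 4.31745e-05.
After k=2: 49.8149.
Correction k=3: B_{6}/6! · (f^{(5)}(23) − f^{(5)}(4)) = 1/30240 · (3.72883e-06 − 0.0234375) = -7.74926e-07.

S_3 ≈ 49.8149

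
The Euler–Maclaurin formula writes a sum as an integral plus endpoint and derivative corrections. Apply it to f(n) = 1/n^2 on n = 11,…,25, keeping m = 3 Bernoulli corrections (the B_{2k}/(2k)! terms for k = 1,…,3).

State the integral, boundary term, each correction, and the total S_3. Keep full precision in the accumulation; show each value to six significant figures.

∫_11^25 1/x^2 dx evaluates to 0.0509091.
Boundary: ½(f(11) + f(25)) = ½(0.00826446 + 0.00160000) = 0.00493223.
Running total after boundary: 0.0558413.
Order-1 term: 1/12 · (-0.000128000 − (-0.00150263)) = 0.000114552.
Running total after k=1: 0.0559559.
Order-2 term: −1/720 · (-2.45760e-06 − (-0.000149021)) = -2.03560e-07.
Running total after k=2: 0.0559557.
Order-3 term: 1/30240 · (-1.17965e-07 − (-3.69474e-05)) = 1.21790e-09.

S_3 ≈ 0.0559557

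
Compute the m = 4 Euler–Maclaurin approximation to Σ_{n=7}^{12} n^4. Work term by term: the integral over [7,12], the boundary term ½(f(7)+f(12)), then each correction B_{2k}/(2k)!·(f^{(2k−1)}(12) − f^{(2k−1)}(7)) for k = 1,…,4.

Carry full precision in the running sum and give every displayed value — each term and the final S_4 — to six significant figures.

∫_7^12 x^4 dx evaluates to 46405.0.
Boundary: ½(f(7) + f(12)) = ½(2401.00 + 20736.0) = 11568.5.
Integral + boundary = 57973.5.
Correction k=1: B_{2}/2! · (f^{(1)}(12) − f^{(1)}(7)) = 1/12 · (6912.00 − 1372.00) = 461.667.
Running total after k=1: 58435.2.
Correction k=2: B_{4}/4! · (f^{(3)}(12) − f^{(3)}(7)) = −1/720 · (288.000 − 168.000) = -0.166667.
Running total after k=2: 58435.0.
Correction k=3: B_{6}/6! · (f^{(5)}(12) − f^{(5)}(7)) = 1/30240 · (0.00000 − 0.00000) = 0.00000.
Running total after k=3: 58435.0.
Correction k=4: B_{8}/8! · (f^{(7)}(12) − f^{(7)}(7)) = −1/1209600 · (0.00000 − 0.00000) = 0.00000.

S_4 ≈ 58435.0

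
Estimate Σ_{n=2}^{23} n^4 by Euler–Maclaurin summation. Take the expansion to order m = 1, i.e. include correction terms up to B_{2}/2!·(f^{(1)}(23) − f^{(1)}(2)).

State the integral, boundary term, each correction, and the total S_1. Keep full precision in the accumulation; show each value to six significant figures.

The integral term ∫_2^23 x^4 dx = 1.28726e+06.
½[f(2) + f(23)] = ½[16.0000 + 279841] = 139928.
Integral + boundary = 1.42719e+06.
Correction k=1: B_{2}/2! · (f^{(1)}(23) − f^{(1)}(2)) = 1/12 · (48668.0 − 32.0000) = 4053.00.

S_1 ≈ 1.43124e+06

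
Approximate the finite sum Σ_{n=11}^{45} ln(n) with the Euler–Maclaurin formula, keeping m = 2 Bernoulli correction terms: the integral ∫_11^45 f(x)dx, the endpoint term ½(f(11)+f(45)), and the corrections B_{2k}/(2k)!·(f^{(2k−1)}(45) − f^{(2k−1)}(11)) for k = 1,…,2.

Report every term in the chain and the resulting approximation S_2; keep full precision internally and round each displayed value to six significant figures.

S_2 ≈ 114.020

Integral: ∫_11^45 ln(x) dx = 110.923.
Endpoint term: (f(11) + f(45))/2 = (2.39790 + 3.80666)/2 = 3.10228.
So far: 114.025.
Order-1 term: 1/12 · (0.0222222 − 0.0909091) = -0.00572391.
Partial sum through k=1: 114.020.
Order-2 term: −1/720 · (2.19479e-05 − 0.00150263) = 2.05650e-06.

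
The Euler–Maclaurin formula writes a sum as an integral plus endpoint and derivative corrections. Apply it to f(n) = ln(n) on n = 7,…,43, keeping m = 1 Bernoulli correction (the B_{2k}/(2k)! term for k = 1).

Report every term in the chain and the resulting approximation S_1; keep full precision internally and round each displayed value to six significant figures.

∫_7^43 ln(x) dx evaluates to 112.110.
Endpoint term: (f(7) + f(43))/2 = (1.94591 + 3.76120)/2 = 2.85356.
Integral + boundary = 114.964.
k=1: B_{2}/(2)! × [f^{(1)}(43) − f^{(1)}(7)] = 1/12 × (0.0232558 − 0.142857) = -0.00996678.

S_1 ≈ 114.954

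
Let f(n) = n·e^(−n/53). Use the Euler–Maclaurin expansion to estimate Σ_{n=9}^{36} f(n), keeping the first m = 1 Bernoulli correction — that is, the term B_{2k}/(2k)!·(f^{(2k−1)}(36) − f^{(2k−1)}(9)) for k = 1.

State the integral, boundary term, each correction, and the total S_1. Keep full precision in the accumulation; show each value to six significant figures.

∫_9^36 x·e^(−x/53) dx evaluates to 381.289.
½[f(9) + f(36)] = ½[7.59442 + 18.2520] = 12.9232.
Running total after boundary: 394.212.
Order-1 term: 1/12 · (0.162622 − 0.700533) = -0.0448259.

S_1 ≈ 394.167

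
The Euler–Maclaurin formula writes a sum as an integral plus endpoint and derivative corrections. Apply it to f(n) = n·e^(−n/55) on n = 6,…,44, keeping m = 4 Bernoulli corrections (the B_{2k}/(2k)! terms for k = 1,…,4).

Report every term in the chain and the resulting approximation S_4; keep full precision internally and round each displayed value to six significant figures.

Integral: ∫_6^44 x·e^(−x/55) dx = 561.661.
Endpoint term: (f(6) + f(44))/2 = (5.37989 + 19.7705)/2 = 12.5752.
Running total after boundary: 574.236.
Correction k=1: B_{2}/2! · (f^{(1)}(44) − f^{(1)}(6)) = 1/12 · (0.0898658 − 0.798833) = -0.0590806.
After k=1: 574.177.
Correction k=2: B_{4}/4! · (f^{(3)}(44) − f^{(3)}(6)) = −1/720 · (0.000326785 − 0.000856903) = 7.36275e-07.
After k=2: 574.177.
Correction k=3: B_{6}/6! · (f^{(5)}(44) − f^{(5)}(6)) = 1/30240 · (2.06235e-07 − 4.79249e-07) = -9.02823e-12.
After k=3: 574.177.
Correction k=4: B_{8}/8! · (f^{(7)}(44) − f^{(7)}(6)) = −1/1209600 · (1.00642e-10 − 2.23215e-10) = 1.01333e-16.

S_4 ≈ 574.177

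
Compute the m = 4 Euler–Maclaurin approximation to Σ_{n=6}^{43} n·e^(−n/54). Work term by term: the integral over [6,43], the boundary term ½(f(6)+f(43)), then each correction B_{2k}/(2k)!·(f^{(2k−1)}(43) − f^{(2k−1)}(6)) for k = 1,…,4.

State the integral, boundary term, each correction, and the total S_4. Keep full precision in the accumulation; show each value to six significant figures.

S_4 ≈ 549.283

The integral term ∫_6^43 x·e^(−x/54) dx = 536.961.
Boundary: ½(f(6) + f(43)) = ½(5.36904 + 19.3928) = 12.3809.
So far: 549.342.
Correction k=1: B_{2}/2! · (f^{(1)}(43) − f^{(1)}(6)) = 1/12 · (0.0918696 − 0.795413) = -0.0586286.
After k=1: 549.283.
Correction k=2: B_{4}/4! · (f^{(3)}(43) − f^{(3)}(6)) = −1/720 · (0.000340831 − 0.000886520) = 7.57901e-07.
After k=2: 549.283.
Correction k=3: B_{6}/6! · (f^{(5)}(43) − f^{(5)}(6)) = 1/30240 · (2.22962e-07 − 5.14494e-07) = -9.64062e-12.
After k=3: 549.283.
Correction k=4: B_{8}/8! · (f^{(7)}(43) − f^{(7)}(6)) = −1/1209600 · (1.12840e-10 − 2.48617e-10) = 1.12250e-16.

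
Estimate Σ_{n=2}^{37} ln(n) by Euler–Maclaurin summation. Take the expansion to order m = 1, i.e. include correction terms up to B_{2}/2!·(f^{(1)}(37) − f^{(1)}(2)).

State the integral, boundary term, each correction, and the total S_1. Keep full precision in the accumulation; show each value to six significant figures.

S_1 ≈ 99.3303

The integral term ∫_2^37 ln(x) dx = 97.2177.
½[f(2) + f(37)] = ½[0.693147 + 3.61092] = 2.15203.
So far: 99.3697.
Correction k=1: B_{2}/2! · (f^{(1)}(37) − f^{(1)}(2)) = 1/12 · (0.0270270 − 0.500000) = -0.0394144.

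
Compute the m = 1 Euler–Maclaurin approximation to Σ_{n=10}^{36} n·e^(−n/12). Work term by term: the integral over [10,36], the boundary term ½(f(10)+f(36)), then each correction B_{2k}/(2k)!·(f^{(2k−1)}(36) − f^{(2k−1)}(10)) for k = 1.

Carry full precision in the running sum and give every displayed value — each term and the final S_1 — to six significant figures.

S_1 ≈ 89.1114

Integral: ∫_10^36 x·e^(−x/12) dx = 86.0566.
½[f(10) + f(36)] = ½[4.34598 + 1.79233] = 3.06916.
So far: 89.1257.
Order-1 term: 1/12 · (-0.0995741 − 0.0724330) = -0.0143339.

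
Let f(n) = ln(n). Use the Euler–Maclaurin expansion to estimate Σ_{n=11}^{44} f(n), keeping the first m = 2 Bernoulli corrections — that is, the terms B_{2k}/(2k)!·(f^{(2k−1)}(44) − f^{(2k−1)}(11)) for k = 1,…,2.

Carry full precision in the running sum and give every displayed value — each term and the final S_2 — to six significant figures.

Integral: ∫_11^44 ln(x) dx = 107.127.
½[f(11) + f(44)] = ½[2.39790 + 3.78419] = 3.09104.
Integral + boundary = 110.219.
Correction k=1: B_{2}/2! · (f^{(1)}(44) − f^{(1)}(11)) = 1/12 · (0.0227273 − 0.0909091) = -0.00568182.
Partial sum through k=1: 110.213.
Correction k=2: B_{4}/4! · (f^{(3)}(44) − f^{(3)}(11)) = −1/720 · (2.34786e-05 − 0.00150263) = 2.05438e-06.

S_2 ≈ 110.213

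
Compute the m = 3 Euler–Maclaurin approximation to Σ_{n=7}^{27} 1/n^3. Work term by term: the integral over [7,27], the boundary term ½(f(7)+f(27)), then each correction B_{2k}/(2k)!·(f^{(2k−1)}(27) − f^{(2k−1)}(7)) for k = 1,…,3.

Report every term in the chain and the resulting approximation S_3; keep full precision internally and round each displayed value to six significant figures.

Integral: ∫_7^27 1/x^3 dx = 0.00951821.
Endpoint term: (f(7) + f(27))/2 = (0.00291545 + 5.08053e-05)/2 = 0.00148313.
So far: 0.0110013.
Correction k=1: B_{2}/2! · (f^{(1)}(27) − f^{(1)}(7)) = 1/12 · (-5.64503e-06 − (-0.00124948)) = 0.000103653.
Running total after k=1: 0.0111050.
Correction k=2: B_{4}/4! · (f^{(3)}(27) − f^{(3)}(7)) = −1/720 · (-1.54870e-07 − (-0.000509992)) = -7.08107e-07.
Running total after k=2: 0.0111043.
Correction k=3: B_{6}/6! · (f^{(5)}(27) − f^{(5)}(7)) = 1/30240 · (-8.92258e-09 − (-0.000437136)) = 1.44552e-08.

S_3 ≈ 0.0111043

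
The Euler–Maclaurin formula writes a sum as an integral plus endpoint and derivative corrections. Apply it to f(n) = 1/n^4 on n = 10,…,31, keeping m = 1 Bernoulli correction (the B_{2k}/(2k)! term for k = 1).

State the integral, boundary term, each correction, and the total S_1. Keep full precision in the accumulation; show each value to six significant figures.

S_1 ≈ 0.000376007

Integral: ∫_10^31 1/x^4 dx = 0.000322144.
½[f(10) + f(31)] = ½[0.000100000 + 1.08281e-06] = 5.05414e-05.
So far: 0.000372686.
k=1: B_{2}/(2)! × [f^{(1)}(31) − f^{(1)}(10)] = 1/12 × (-1.39718e-07 − (-4.00000e-05)) = 3.32169e-06.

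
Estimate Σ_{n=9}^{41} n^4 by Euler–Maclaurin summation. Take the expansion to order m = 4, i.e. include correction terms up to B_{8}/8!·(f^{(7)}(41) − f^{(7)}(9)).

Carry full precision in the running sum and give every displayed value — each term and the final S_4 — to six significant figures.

The integral term ∫_9^41 x^4 dx = 2.31594e+07.
½[f(9) + f(41)] = ½[6561.00 + 2.82576e+06] = 1.41616e+06.
Running total after boundary: 2.45756e+07.
Correction k=1: B_{2}/2! · (f^{(1)}(41) − f^{(1)}(9)) = 1/12 · (275684 − 2916.00) = 22730.7.
Partial sum through k=1: 2.45983e+07.
Correction k=2: B_{4}/4! · (f^{(3)}(41) − f^{(3)}(9)) = −1/720 · (984.000 − 216.000) = -1.06667.
Partial sum through k=2: 2.45983e+07.
Correction k=3: B_{6}/6! · (f^{(5)}(41) − f^{(5)}(9)) = 1/30240 · (0.00000 − 0.00000) = 0.00000.
Partial sum through k=3: 2.45983e+07.
Correction k=4: B_{8}/8! · (f^{(7)}(41) − f^{(7)}(9)) = −1/1209600 · (0.00000 − 0.00000) = 0.00000.

S_4 ≈ 2.45983e+07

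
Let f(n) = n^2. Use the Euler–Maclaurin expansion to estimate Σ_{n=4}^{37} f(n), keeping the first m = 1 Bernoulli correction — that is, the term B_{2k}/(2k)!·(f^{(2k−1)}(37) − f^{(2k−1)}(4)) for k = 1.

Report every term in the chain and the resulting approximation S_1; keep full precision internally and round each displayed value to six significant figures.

S_1 ≈ 17561.0

The integral term ∫_4^37 x^2 dx = 16863.0.
Boundary: ½(f(4) + f(37)) = ½(16.0000 + 1369.00) = 692.500.
Integral + boundary = 17555.5.
k=1: B_{2}/(2)! × [f^{(1)}(37) − f^{(1)}(4)] = 1/12 × (74.0000 − 8.00000) = 5.50000.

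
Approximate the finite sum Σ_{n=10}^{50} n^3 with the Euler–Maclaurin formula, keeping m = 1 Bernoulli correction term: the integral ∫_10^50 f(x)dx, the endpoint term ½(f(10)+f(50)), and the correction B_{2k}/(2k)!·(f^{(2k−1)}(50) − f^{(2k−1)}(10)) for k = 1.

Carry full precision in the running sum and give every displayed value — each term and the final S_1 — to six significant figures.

∫_10^50 x^3 dx evaluates to 1.56000e+06.
Boundary: ½(f(10) + f(50)) = ½(1000.00 + 125000) = 63000.0.
Running total after boundary: 1.62300e+06.
Correction k=1: B_{2}/2! · (f^{(1)}(50) − f^{(1)}(10)) = 1/12 · (7500.00 − 300.000) = 600.000.

S_1 ≈ 1.62360e+06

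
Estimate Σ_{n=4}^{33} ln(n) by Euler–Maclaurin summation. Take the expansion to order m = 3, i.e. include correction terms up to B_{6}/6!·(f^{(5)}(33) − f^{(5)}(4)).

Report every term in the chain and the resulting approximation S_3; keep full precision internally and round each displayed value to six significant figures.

S_3 ≈ 83.2627

∫_4^33 ln(x) dx evaluates to 80.8396.
½[f(4) + f(33)] = ½[1.38629 + 3.49651] = 2.44140.
Running total after boundary: 83.2810.
Order-1 term: 1/12 · (0.0303030 − 0.250000) = -0.0183081.
After k=1: 83.2627.
Order-2 term: −1/720 · (5.56529e-05 − 0.0312500) = 4.33255e-05.
After k=2: 83.2627.
Order-3 term: 1/30240 · (6.13256e-07 − 0.0234375) = -7.75029e-07.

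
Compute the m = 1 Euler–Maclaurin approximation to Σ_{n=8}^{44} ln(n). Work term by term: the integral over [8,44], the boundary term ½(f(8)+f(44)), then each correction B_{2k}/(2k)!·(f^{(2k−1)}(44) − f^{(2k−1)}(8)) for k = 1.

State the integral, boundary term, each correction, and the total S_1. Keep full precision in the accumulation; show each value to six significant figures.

The integral term ∫_8^44 ln(x) dx = 113.869.
Boundary: ½(f(8) + f(44)) = ½(2.07944 + 3.78419) = 2.93182.
So far: 116.801.
Correction k=1: B_{2}/2! · (f^{(1)}(44) − f^{(1)}(8)) = 1/12 · (0.0227273 − 0.125000) = -0.00852273.

S_1 ≈ 116.792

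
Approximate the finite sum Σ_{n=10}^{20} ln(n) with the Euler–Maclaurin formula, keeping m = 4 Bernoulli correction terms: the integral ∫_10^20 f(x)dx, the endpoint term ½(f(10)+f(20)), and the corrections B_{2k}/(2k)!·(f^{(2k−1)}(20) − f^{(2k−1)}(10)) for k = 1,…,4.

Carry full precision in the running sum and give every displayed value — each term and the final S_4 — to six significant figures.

Integral: ∫_10^20 ln(x) dx = 26.8888.
Boundary: ½(f(10) + f(20)) = ½(2.30259 + 2.99573) = 2.64916.
Running total after boundary: 29.5380.
k=1: B_{2}/(2)! × [f^{(1)}(20) − f^{(1)}(10)] = 1/12 × (0.0500000 − 0.100000) = -0.00416667.
Partial sum through k=1: 29.5338.
k=2: B_{4}/(4)! × [f^{(3)}(20) − f^{(3)}(10)] = −1/720 × (0.000250000 − 0.00200000) = 2.43056e-06.
Partial sum through k=2: 29.5338.
k=3: B_{6}/(6)! × [f^{(5)}(20) − f^{(5)}(10)] = 1/30240 × (7.50000e-06 − 0.000240000) = -7.68849e-09.
Partial sum through k=3: 29.5338.
k=4: B_{8}/(8)! × [f^{(7)}(20) − f^{(7)}(10)] = −1/1209600 × (5.62500e-07 − 7.20000e-05) = 5.90588e-11.

S_4 ≈ 29.5338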